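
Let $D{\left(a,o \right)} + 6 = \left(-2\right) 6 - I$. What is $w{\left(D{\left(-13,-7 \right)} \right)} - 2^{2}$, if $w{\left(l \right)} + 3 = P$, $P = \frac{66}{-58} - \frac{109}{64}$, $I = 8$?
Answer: $- \frac{18265}{1856} \approx -9.841$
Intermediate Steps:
$D{\left(a,o \right)} = -26$ ($D{\left(a,o \right)} = -6 - 20 = -26$)
$P = - \frac{5273}{1856}$ ($P = 66 \left(- \frac{1}{58}\right) - \frac{109}{64} = - \frac{33}{29} - \frac{109}{64} = - \frac{5273}{1856} \approx -2.8411$)
$w{\left(l \right)} = - \frac{10841}{1856}$ ($w{\left(l \right)} = -3 - \frac{5273}{1856} = - \frac{10841}{1856}$)
$w{\left(D{\left(-13,-7 \right)} \right)} - 2^{2} = - \frac{10841}{1856} - 2^{2} = - \frac{10841}{1856} - 4 = - \frac{18265}{1856}$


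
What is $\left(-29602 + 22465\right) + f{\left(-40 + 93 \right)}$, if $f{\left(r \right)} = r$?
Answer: $-7084$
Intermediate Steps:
$\left(-29602 + 22465\right) + f{\left(-40 + 93 \right)} = \left(-29602 + 22465\right) + \left(-40 + 93\right) = -7137 + 53 = -7084$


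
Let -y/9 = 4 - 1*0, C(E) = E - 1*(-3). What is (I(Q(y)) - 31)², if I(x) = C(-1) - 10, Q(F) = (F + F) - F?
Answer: 1521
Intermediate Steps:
C(E) = 3 + E (C(E) = E + 3 = 3 + E)
y = -36 (y = -9*(4 - 1*0) = -9*(4 + 0) = -9*4 = -36)
Q(F) = F (Q(F) = 2*F - F = F)
I(x) = -8 (I(x) = (3 - 1) - 10 = 2 - 10 = -8)
(I(Q(y)) - 31)² = (-8 - 31)² = (-39)² = 1521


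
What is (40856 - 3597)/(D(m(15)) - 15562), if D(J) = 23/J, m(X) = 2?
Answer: -74518/31101 ≈ -2.3960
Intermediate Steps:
(40856 - 3597)/(D(m(15)) - 15562) = (40856 - 3597)/(23/2 - 15562) = 37259/(23*(½) - 15562) = 37259/(23/2 - 15562) = 37259/(-31101/2) = 37259*(-2/31101) = -74518/31101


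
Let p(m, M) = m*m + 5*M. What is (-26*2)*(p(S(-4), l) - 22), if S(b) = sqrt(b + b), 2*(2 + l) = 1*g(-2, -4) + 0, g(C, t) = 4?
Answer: 1560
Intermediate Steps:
l = 0 (l = -2 + (1*4 + 0)/2 = -2 + (4 + 0)/2 = -2 + (1/2)*4 = -2 + 2 = 0)
S(b) = sqrt(2)*sqrt(b) (S(b) = sqrt(2*b) = sqrt(2)*sqrt(b))
p(m, M) = m**2 + 5*M
(-26*2)*(p(S(-4), l) - 22) = (-26*2)*(((sqrt(2)*sqrt(-4))**2 + 5*0) - 22) = -52*(((sqrt(2)*(2*I))**2 + 0) - 22) = -52*(((2*I*sqrt(2))**2 + 0) - 22) = -52*((-8 + 0) - 22) = -52*(-8 - 22) = -52*(-30) = 1560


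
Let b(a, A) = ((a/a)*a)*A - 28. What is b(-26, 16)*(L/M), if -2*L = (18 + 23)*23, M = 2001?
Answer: 3034/29 ≈ 104.62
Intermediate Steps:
b(a, A) = -28 + A*a (b(a, A) = (1*a)*A - 28 = a*A - 28 = A*a - 28 = -28 + A*a)
L = -943/2 (L = -(18 + 23)*23/2 = -41*23/2 = -½*943 = -943/2 ≈ -471.50)
b(-26, 16)*(L/M) = (-28 + 16*(-26))*(-943/2/2001) = (-28 - 416)*(-943/2*1/2001) = -444*(-41/174) = 3034/29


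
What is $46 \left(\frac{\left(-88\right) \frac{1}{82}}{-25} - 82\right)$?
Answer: $- \frac{3864276}{1025} \approx -3770.0$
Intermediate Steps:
$46 \left(\frac{\left(-88\right) \frac{1}{82}}{-25} - 82\right) = 46 \left(\left(-88\right) \frac{1}{82} \left(- \frac{1}{25}\right) - 82\right) = 46 \left(\left(- \frac{44}{41}\right) \left(- \frac{1}{25}\right) - 82\right) = 46 \left(\frac{44}{1025} - 82\right) = 46 \left(- \frac{84006}{1025}\right) = - \frac{3864276}{1025}$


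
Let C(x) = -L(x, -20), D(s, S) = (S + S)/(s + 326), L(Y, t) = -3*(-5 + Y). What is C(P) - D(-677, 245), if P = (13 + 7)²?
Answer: 416425/351 ≈ 1186.4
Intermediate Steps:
L(Y, t) = 15 - 3*Y
D(s, S) = 2*S/(326 + s) (D(s, S) = (2*S)/(326 + s) = 2*S/(326 + s))
P = 400 (P = 20² = 400)
C(x) = -15 + 3*x (C(x) = -(15 - 3*x) = -15 + 3*x)
C(P) - D(-677, 245) = (-15 + 3*400) - 2*245/(326 - 677) = (-15 + 1200) - 2*245/(-351) = 1185 - 2*245*(-1)/351 = 1185 - 1*(-490/351) = 1185 + 490/351 = 416425/351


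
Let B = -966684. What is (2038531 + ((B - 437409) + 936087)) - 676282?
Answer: 894243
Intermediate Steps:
(2038531 + ((B - 437409) + 936087)) - 676282 = (2038531 + ((-966684 - 437409) + 936087)) - 676282 = (2038531 + (-1404093 + 936087)) - 676282 = (2038531 - 468006) - 676282 = 1570525 - 676282 = 894243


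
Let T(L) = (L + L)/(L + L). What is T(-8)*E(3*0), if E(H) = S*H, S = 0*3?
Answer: 0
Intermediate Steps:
S = 0
T(L) = 1 (T(L) = (2*L)/((2*L)) = (2*L)*(1/(2*L)) = 1)
E(H) = 0 (E(H) = 0*H = 0)
T(-8)*E(3*0) = 1*0 = 0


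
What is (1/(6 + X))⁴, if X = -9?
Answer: 1/81 ≈ 0.012346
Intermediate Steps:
(1/(6 + X))⁴ = (1/(6 - 9))⁴ = (1/(-3))⁴ = (-⅓)⁴ = 1/81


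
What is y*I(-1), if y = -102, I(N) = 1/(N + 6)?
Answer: -102/5 ≈ -20.400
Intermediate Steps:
I(N) = 1/(6 + N)
y*I(-1) = -102/(6 - 1) = -102/5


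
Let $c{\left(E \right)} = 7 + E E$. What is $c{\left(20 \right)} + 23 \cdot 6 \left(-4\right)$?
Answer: $-145$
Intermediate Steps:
$c{\left(E \right)} = 7 + E^{2}$
$c{\left(20 \right)} + 23 \cdot 6 \left(-4\right) = \left(7 + 20^{2}\right) + 23 \cdot 6 \left(-4\right) = \left(7 + 400\right) + 138 \left(-4\right) = 407 - 552 = -145$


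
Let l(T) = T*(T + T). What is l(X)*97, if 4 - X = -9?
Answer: 32786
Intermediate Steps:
X = 13 (X = 4 - 1*(-9) = 4 + 9 = 13)
l(T) = 2*T**2 (l(T) = T*(2*T) = 2*T**2)
l(X)*97 = (2*13**2)*97 = (2*169)*97 = 338*97 = 32786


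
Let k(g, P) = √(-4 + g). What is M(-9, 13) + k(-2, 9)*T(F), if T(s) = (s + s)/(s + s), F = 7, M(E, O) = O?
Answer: 13 + I*√6 ≈ 13.0 + 2.4495*I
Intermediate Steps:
T(s) = 1 (T(s) = (2*s)/((2*s)) = (2*s)*(1/(2*s)) = 1)
M(-9, 13) + k(-2, 9)*T(F) = 13 + √(-4 - 2)*1 = 13 + √(-6)*1 = 13 + (I*√6)*1 = 13 + I*√6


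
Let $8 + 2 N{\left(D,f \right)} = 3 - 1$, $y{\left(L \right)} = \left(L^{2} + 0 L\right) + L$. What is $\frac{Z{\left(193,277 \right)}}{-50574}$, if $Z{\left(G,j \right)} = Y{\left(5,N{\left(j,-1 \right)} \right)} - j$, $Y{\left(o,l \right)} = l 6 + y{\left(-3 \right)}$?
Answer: $\frac{289}{50574} \approx 0.0057144$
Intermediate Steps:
$y{\left(L \right)} = L + L^{2}$ ($y{\left(L \right)} = \left(L^{2} + 0\right) + L = L^{2} + L = L + L^{2}$)
$N{\left(D,f \right)} = -3$ ($N{\left(D,f \right)} = -4 + \frac{3 - 1}{2} = -4 + \frac{1}{2} \cdot 2 = -4 + 1 = -3$)
$Y{\left(o,l \right)} = 6 + 6 l$ ($Y{\left(o,l \right)} = l 6 - 3 \left(1 - 3\right) = 6 l - -6 = 6 l + 6 = 6 + 6 l$)
$Z{\left(G,j \right)} = -12 - j$ ($Z{\left(G,j \right)} = \left(6 + 6 \left(-3\right)\right) - j = \left(6 - 18\right) - j = -12 - j$)
$\frac{Z{\left(193,277 \right)}}{-50574} = \frac{-12 - 277}{-50574} = \left(-12 - 277\right) \left(- \frac{1}{50574}\right) = \left(-289\right) \left(- \frac{1}{50574}\right) = \frac{289}{50574}$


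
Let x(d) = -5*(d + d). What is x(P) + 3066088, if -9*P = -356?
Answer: 27591232/9 ≈ 3.0657e+6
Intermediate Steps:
P = 356/9 (P = -1/9*(-356) = 356/9 ≈ 39.556)
x(d) = -10*d
x(P) + 3066088 = -10*356/9 + 3066088 = -3560/9 + 3066088 = 27591232/9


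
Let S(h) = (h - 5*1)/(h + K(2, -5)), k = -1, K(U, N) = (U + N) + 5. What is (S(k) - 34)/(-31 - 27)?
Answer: 20/29 ≈ 0.68966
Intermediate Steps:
K(U, N) = 5 + N + U (K(U, N) = (N + U) + 5 = 5 + N + U)
S(h) = (-5 + h)/(2 + h) (S(h) = (h - 5*1)/(h + (5 - 5 + 2)) = (h - 5)/(h + 2) = (-5 + h)/(2 + h))
(S(k) - 34)/(-31 - 27) = ((-5 - 1)/(2 - 1) - 34)/(-31 - 27) = (-6/1 - 34)/(-58) = (1*(-6) - 34)*(-1/58) = (-6 - 34)*(-1/58) = -40*(-1/58) = 20/29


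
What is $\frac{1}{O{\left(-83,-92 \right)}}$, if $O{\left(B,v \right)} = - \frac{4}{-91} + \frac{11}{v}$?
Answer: $- \frac{8372}{633} \approx -13.226$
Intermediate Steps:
$O{\left(B,v \right)} = \frac{4}{91} + \frac{11}{v}$ ($O{\left(B,v \right)} = \left(-4\right) \left(- \frac{1}{91}\right) + \frac{11}{v} = \frac{4}{91} + \frac{11}{v}$)
$\frac{1}{O{\left(-83,-92 \right)}} = \frac{1}{\frac{4}{91} + \frac{11}{-92}} = \frac{1}{\frac{4}{91} + 11 \left(- \frac{1}{92}\right)} = \frac{1}{\frac{4}{91} - \frac{11}{92}} = \frac{1}{- \frac{633}{8372}} = - \frac{8372}{633}$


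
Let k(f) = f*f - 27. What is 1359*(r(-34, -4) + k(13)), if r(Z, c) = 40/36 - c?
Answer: 199924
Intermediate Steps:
k(f) = -27 + f**2 (k(f) = f**2 - 27 = -27 + f**2)
r(Z, c) = 10/9 - c (r(Z, c) = 40*(1/36) - c = 10/9 - c)
1359*(r(-34, -4) + k(13)) = 1359*((10/9 - 1*(-4)) + (-27 + 13**2)) = 1359*((10/9 + 4) + (-27 + 169)) = 1359*(46/9 + 142) = 1359*(1324/9) = 199924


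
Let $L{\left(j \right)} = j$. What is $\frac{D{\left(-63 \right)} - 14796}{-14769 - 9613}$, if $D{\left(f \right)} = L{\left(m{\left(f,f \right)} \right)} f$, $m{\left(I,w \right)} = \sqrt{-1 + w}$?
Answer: $\frac{7398}{12191} + \frac{252 i}{12191} \approx 0.60684 + 0.020671 i$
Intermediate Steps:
$D{\left(f \right)} = f \sqrt{-1 + f}$ ($D{\left(f \right)} = \sqrt{-1 + f} f = f \sqrt{-1 + f}$)
$\frac{D{\left(-63 \right)} - 14796}{-14769 - 9613} = \frac{- 63 \sqrt{-1 - 63} - 14796}{-14769 - 9613} = \frac{- 63 \sqrt{-64} - 14796}{-24382} = \left(- 63 \cdot 8 i - 14796\right) \left(- \frac{1}{24382}\right) = \left(- 504 i - 14796\right) \left(- \frac{1}{24382}\right) = \left(-14796 - 504 i\right) \left(- \frac{1}{24382}\right) = \frac{7398}{12191} + \frac{252 i}{12191}$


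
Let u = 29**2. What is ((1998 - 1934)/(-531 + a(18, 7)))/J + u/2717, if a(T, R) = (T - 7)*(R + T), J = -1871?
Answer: 6296761/20334028 ≈ 0.30967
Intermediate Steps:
a(T, R) = (-7 + T)*(R + T)
u = 841
((1998 - 1934)/(-531 + a(18, 7)))/J + u/2717 = ((1998 - 1934)/(-531 + (18**2 - 7*7 - 7*18 + 7*18)))/(-1871) + 841/2717 = (64/(-531 + (324 - 49 - 126 + 126)))*(-1/1871) + 841*(1/2717) = (64/(-531 + 275))*(-1/1871) + 841/2717 = (64/(-256))*(-1/1871) + 841/2717 = (64*(-1/256))*(-1/1871) + 841/2717 = -1/4*(-1/1871) + 841/2717 = 1/7484 + 841/2717 = 6296761/20334028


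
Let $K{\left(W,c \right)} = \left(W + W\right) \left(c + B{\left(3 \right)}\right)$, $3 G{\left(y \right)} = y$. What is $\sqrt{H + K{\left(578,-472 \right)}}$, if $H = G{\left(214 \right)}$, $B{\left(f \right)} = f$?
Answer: $\frac{i \sqrt{4878834}}{3} \approx 736.27 i$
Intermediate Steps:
$G{\left(y \right)} = \frac{y}{3}$
$H = \frac{214}{3}$ ($H = \frac{1}{3} \cdot 214 = \frac{214}{3} \approx 71.333$)
$K{\left(W,c \right)} = 2 W \left(3 + c\right)$ ($K{\left(W,c \right)} = \left(W + W\right) \left(c + 3\right) = 2 W \left(3 + c\right)$)
$\sqrt{H + K{\left(578,-472 \right)}} = \sqrt{\frac{214}{3} + 2 \cdot 578 \left(3 - 472\right)} = \sqrt{\frac{214}{3} + 2 \cdot 578 \left(-469\right)} = \sqrt{\frac{214}{3} - 542164} = \sqrt{- \frac{1626278}{3}} = \frac{i \sqrt{4878834}}{3}$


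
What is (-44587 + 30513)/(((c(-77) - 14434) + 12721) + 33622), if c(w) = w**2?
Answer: -7037/18919 ≈ -0.37195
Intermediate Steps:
(-44587 + 30513)/(((c(-77) - 14434) + 12721) + 33622) = (-44587 + 30513)/((((-77)**2 - 14434) + 12721) + 33622) = -14074/(((5929 - 14434) + 12721) + 33622) = -14074/((-8505 + 12721) + 33622) = -14074/(4216 + 33622) = -14074/37838 = -14074*1/37838 = -7037/18919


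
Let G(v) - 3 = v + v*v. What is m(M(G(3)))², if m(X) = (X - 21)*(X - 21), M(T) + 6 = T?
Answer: 20736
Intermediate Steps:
G(v) = 3 + v + v² (G(v) = 3 + (v + v*v) = 3 + (v + v²) = 3 + v + v²)
M(T) = -6 + T
m(X) = (-21 + X)² (m(X) = (-21 + X)*(-21 + X) = (-21 + X)²)
m(M(G(3)))² = ((-21 + (-6 + (3 + 3 + 3²)))²)² = ((-21 + (-6 + (3 + 3 + 9)))²)² = ((-21 + (-6 + 15))²)² = ((-21 + 9)²)² = ((-12)²)² = 144² = 20736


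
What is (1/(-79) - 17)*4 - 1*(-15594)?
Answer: 1226550/79 ≈ 15526.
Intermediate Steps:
(1/(-79) - 17)*4 - 1*(-15594) = (-1/79 - 17)*4 + 15594 = -1344/79*4 + 15594 = -5376/79 + 15594 = 1226550/79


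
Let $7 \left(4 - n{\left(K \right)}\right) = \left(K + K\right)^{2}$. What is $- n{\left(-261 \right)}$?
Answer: $\frac{272456}{7} \approx 38922.0$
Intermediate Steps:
$n{\left(K \right)} = 4 - \frac{4 K^{2}}{7}$ ($n{\left(K \right)} = 4 - \frac{\left(K + K\right)^{2}}{7} = 4 - \frac{\left(2 K\right)^{2}}{7} = 4 - \frac{4 K^{2}}{7}$)
$- n{\left(-261 \right)} = - (4 - \frac{4 \left(-261\right)^{2}}{7}) = - (4 - \frac{272484}{7}) = \left(-1\right) \left(- \frac{272456}{7}\right) = \frac{272456}{7}$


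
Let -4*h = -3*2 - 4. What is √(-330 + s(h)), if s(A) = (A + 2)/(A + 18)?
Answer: I*√554361/41 ≈ 18.16*I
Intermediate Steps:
h = 5/2 (h = -(-3*2 - 4)/4 = -(-6 - 4)/4 = -¼*(-10) = 5/2 ≈ 2.5000)
s(A) = (2 + A)/(18 + A)
√(-330 + s(h)) = √(-330 + (2 + 5/2)/(18 + 5/2)) = √(-330 + (9/2)/(41/2)) = √(-330 + (2/41)*(9/2)) = √(-330 + 9/41) = √(-13521/41) = I*√554361/41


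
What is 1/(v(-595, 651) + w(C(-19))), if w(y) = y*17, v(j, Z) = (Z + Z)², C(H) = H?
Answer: 1/1694881 ≈ 5.9001e-7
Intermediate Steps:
v(j, Z) = 4*Z² (v(j, Z) = (2*Z)² = 4*Z²)
w(y) = 17*y
1/(v(-595, 651) + w(C(-19))) = 1/(4*651² + 17*(-19)) = 1/(4*423801 - 323) = 1/(1695204 - 323) = 1/1694881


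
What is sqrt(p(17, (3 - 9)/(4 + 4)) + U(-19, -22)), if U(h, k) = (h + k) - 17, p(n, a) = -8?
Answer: I*sqrt(66) ≈ 8.124*I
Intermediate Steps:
U(h, k) = -17 + h + k
sqrt(p(17, (3 - 9)/(4 + 4)) + U(-19, -22)) = sqrt(-8 + (-17 - 19 - 22)) = sqrt(-8 - 58) = sqrt(-66) = I*sqrt(66)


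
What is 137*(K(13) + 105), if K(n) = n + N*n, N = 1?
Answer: 17947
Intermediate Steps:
K(n) = 2*n (K(n) = n + 1*n = n + n = 2*n)
137*(K(13) + 105) = 137*(2*13 + 105) = 137*(26 + 105) = 137*131 = 17947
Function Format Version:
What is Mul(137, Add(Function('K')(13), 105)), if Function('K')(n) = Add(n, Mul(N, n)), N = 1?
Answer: 17947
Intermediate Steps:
Function('K')(n) = Mul(2, n) (Function('K')(n) = Add(n, Mul(1, n)) = Add(n, n) = Mul(2, n))
Mul(137, Add(Function('K')(13), 105)) = Mul(137, Add(Mul(2, 13), 105)) = Mul(137, Add(26, 105)) = Mul(137, 131) = 17947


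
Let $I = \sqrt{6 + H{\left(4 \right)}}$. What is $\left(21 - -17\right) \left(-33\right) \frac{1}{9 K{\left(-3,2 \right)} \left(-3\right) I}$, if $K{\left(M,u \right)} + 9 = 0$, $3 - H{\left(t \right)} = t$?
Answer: $- \frac{418 \sqrt{5}}{405} \approx -2.3078$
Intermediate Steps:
$H{\left(t \right)} = 3 - t$
$K{\left(M,u \right)} = -9$ ($K{\left(M,u \right)} = -9 + 0 = -9$)
$I = \sqrt{5}$ ($I = \sqrt{6 + \left(3 - 4\right)} = \sqrt{6 - 1} = \sqrt{5} \approx 2.2361$)
$\left(21 - -17\right) \left(-33\right) \frac{1}{9 K{\left(-3,2 \right)} \left(-3\right) I} = \left(21 - -17\right) \left(-33\right) \frac{1}{9 \left(-9\right) \left(-3\right) \sqrt{5}} = \left(21 + 17\right) \left(-33\right) \frac{1}{9 \cdot 27 \sqrt{5}} = 38 \left(-33\right) \frac{\frac{1}{135} \sqrt{5}}{9} = - 1254 \frac{\sqrt{5}}{1215} = - \frac{418 \sqrt{5}}{405}$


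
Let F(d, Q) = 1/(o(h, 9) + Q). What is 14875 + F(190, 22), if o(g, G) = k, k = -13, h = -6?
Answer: 133876/9 ≈ 14875.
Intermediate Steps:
o(g, G) = -13
F(d, Q) = 1/(-13 + Q)
14875 + F(190, 22) = 14875 + 1/(-13 + 22) = 14875 + 1/9 = 14875 + ⅑ = 133876/9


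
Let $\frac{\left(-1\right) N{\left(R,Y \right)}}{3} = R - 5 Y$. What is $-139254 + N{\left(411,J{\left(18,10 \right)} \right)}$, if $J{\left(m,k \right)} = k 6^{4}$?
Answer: $53913$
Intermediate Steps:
$J{\left(m,k \right)} = 1296 k$ ($J{\left(m,k \right)} = k 1296 = 1296 k$)
$N{\left(R,Y \right)} = - 3 R + 15 Y$ ($N{\left(R,Y \right)} = - 3 \left(R - 5 Y\right) = - 3 R + 15 Y$)
$-139254 + N{\left(411,J{\left(18,10 \right)} \right)} = -139254 + \left(\left(-3\right) 411 + 15 \cdot 1296 \cdot 10\right) = -139254 + \left(-1233 + 15 \cdot 12960\right) = -139254 + \left(-1233 + 194400\right) = -139254 + 193167 = 53913$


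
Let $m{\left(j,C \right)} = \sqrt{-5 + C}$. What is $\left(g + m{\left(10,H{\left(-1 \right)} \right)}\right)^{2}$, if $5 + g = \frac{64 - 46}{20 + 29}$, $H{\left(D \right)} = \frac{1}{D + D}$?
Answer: $\frac{76647}{4802} - \frac{227 i \sqrt{22}}{49} \approx 15.961 - 21.729 i$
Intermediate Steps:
$H{\left(D \right)} = \frac{1}{2 D}$
$g = - \frac{227}{49}$ ($g = -5 + \frac{64 - 46}{20 + 29} = -5 + \frac{18}{49} = - \frac{227}{49} \approx -4.6327$)
$\left(g + m{\left(10,H{\left(-1 \right)} \right)}\right)^{2} = \left(- \frac{227}{49} + \sqrt{-5 + \frac{1}{2 \left(-1\right)}}\right)^{2} = \left(- \frac{227}{49} + \sqrt{-5 + \frac{1}{2} \left(-1\right)}\right)^{2} = \left(- \frac{227}{49} + \sqrt{-5 - \frac{1}{2}}\right)^{2} = \left(- \frac{227}{49} + \sqrt{- \frac{11}{2}}\right)^{2} = \left(- \frac{227}{49} + \frac{i \sqrt{22}}{2}\right)^{2}$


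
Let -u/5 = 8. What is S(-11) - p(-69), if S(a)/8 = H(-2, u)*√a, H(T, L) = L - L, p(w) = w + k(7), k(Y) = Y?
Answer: 62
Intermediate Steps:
u = -40 (u = -5*8 = -40)
p(w) = 7 + w (p(w) = w + 7 = 7 + w)
H(T, L) = 0
S(a) = 0 (S(a) = 8*(0*√a) = 8*0 = 0)
S(-11) - p(-69) = 0 - (7 - 69) = 0 - 1*(-62) = 0 + 62 = 62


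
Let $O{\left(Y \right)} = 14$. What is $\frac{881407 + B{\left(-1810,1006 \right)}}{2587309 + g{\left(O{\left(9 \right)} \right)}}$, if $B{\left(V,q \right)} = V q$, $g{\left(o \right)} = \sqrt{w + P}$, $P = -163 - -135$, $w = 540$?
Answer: $- \frac{2430655201977}{6694167860969} + \frac{15031248 \sqrt{2}}{6694167860969} \approx -0.3631$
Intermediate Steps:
$P = -28$ ($P = -163 + 135 = -28$)
$g{\left(o \right)} = 16 \sqrt{2}$ ($g{\left(o \right)} = \sqrt{540 - 28} = \sqrt{512} = 16 \sqrt{2}$)
$\frac{881407 + B{\left(-1810,1006 \right)}}{2587309 + g{\left(O{\left(9 \right)} \right)}} = \frac{881407 - 1820860}{2587309 + 16 \sqrt{2}} = - \frac{939453}{2587309 + 16 \sqrt{2}}$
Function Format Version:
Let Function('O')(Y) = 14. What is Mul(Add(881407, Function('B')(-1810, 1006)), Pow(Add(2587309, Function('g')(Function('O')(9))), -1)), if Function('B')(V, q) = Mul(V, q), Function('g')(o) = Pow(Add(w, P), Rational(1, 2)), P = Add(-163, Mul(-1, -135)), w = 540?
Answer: Add(Rational(-2430655201977, 6694167860969), Mul(Rational(15031248, 6694167860969), Pow(2, Rational(1, 2)))) ≈ -0.36310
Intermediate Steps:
P = -28 (P = Add(-163, 135) = -28)
Function('g')(o) = Mul(16, Pow(2, Rational(1, 2))) (Function('g')(o) = Pow(Add(540, -28), Rational(1, 2)) = Pow(512, Rational(1, 2)) = Mul(16, Pow(2, Rational(1, 2))))
Mul(Add(881407, Function('B')(-1810, 1006)), Pow(Add(2587309, Function('g')(Function('O')(9))), -1)) = Mul(Add(881407, Mul(-1810, 1006)), Pow(Add(2587309, Mul(16, Pow(2, Rational(1, 2)))), -1)) = Mul(Add(881407, -1820860), Pow(Add(2587309, Mul(16, Pow(2, Rational(1, 2)))), -1)) = Mul(-939453, Pow(Add(2587309, Mul(16, Pow(2, Rational(1, 2)))), -1))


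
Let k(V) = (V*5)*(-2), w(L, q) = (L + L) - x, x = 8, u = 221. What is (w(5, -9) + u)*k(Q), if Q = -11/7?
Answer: 24530/7 ≈ 3504.3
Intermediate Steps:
w(L, q) = -8 + 2*L (w(L, q) = (L + L) - 1*8 = 2*L - 8 = -8 + 2*L)
Q = -11/7 (Q = -11*1/7 = -11/7 ≈ -1.5714)
k(V) = -10*V (k(V) = (5*V)*(-2) = -10*V)
(w(5, -9) + u)*k(Q) = ((-8 + 2*5) + 221)*(-10*(-11/7)) = ((-8 + 10) + 221)*(110/7) = (2 + 221)*(110/7) = 223*(110/7) = 24530/7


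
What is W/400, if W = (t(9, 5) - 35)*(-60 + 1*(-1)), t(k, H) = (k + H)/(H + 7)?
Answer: 12383/2400 ≈ 5.1596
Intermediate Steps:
t(k, H) = (H + k)/(7 + H)
W = 12383/6 (W = ((5 + 9)/(7 + 5) - 35)*(-60 + 1*(-1)) = (14/12 - 35)*(-60 - 1) = ((1/12)*14 - 35)*(-61) = (7/6 - 35)*(-61) = -203/6*(-61) = 12383/6 ≈ 2063.8)
W/400 = (12383/6)/400 = (12383/6)*(1/400) = 12383/2400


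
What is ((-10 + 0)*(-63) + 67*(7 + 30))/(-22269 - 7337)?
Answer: -3109/29606 ≈ -0.10501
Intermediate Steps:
((-10 + 0)*(-63) + 67*(7 + 30))/(-22269 - 7337) = (-10*(-63) + 67*37)/(-29606) = (630 + 2479)*(-1/29606) = 3109*(-1/29606) = -3109/29606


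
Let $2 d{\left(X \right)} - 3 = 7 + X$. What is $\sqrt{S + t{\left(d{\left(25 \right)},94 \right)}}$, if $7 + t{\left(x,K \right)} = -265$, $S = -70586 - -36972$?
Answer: $i \sqrt{33886} \approx 184.08 i$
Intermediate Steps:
$d{\left(X \right)} = 5 + \frac{X}{2}$ ($d{\left(X \right)} = \frac{3}{2} + \frac{7 + X}{2} = \frac{3}{2} + \left(\frac{7}{2} + \frac{X}{2}\right) = 5 + \frac{X}{2}$)
$S = -33614$ ($S = -70586 + 36972 = -33614$)
$t{\left(x,K \right)} = -272$ ($t{\left(x,K \right)} = -7 - 265 = -272$)
$\sqrt{S + t{\left(d{\left(25 \right)},94 \right)}} = \sqrt{-33614 - 272} = \sqrt{-33886} = i \sqrt{33886}$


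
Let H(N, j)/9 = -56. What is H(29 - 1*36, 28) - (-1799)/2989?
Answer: -214951/427 ≈ -503.40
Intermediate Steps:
H(N, j) = -504 (H(N, j) = 9*(-56) = -504)
H(29 - 1*36, 28) - (-1799)/2989 = -504 - (-1799)/2989 = -504 - 1*(-257/427) = -504 + 257/427 = -214951/427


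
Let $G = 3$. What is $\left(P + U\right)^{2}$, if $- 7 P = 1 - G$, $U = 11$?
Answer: $\frac{6241}{49} \approx 127.37$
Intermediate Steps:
$P = \frac{2}{7}$ ($P = - \frac{1 - 3}{7} = \left(- \frac{1}{7}\right) \left(-2\right) = \frac{2}{7} \approx 0.28571$)
$\left(P + U\right)^{2} = \left(\frac{2}{7} + 11\right)^{2} = \left(\frac{79}{7}\right)^{2} = \frac{6241}{49}$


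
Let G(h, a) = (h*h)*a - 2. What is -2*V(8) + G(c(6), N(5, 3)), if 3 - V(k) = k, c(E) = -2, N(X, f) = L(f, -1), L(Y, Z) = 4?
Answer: 24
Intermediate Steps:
N(X, f) = 4
G(h, a) = -2 + a*h² (G(h, a) = h²*a - 2 = a*h² - 2 = -2 + a*h²)
V(k) = 3 - k
-2*V(8) + G(c(6), N(5, 3)) = -2*(3 - 1*8) + (-2 + 4*(-2)²) = -2*(3 - 8) + (-2 + 4*4) = -2*(-5) + (-2 + 16) = 10 + 14 = 24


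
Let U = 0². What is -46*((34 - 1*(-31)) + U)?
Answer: -2990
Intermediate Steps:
U = 0
-46*((34 - 1*(-31)) + U) = -46*((34 - 1*(-31)) + 0) = -46*((34 + 31) + 0) = -46*(65 + 0) = -46*65 = -2990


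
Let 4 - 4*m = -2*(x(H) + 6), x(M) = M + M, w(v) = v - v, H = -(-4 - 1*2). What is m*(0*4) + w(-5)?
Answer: 0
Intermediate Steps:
H = 6 (H = -(-4 - 2) = -1*(-6) = 6)
w(v) = 0
x(M) = 2*M
m = 10 (m = 1 - (-1)*(2*6 + 6)/2 = 1 - (-1)*(12 + 6)/2 = 1 - (-1)*18/2 = 1 - ¼*(-36) = 1 + 9 = 10)
m*(0*4) + w(-5) = 10*(0*4) + 0 = 10*0 + 0 = 0 + 0 = 0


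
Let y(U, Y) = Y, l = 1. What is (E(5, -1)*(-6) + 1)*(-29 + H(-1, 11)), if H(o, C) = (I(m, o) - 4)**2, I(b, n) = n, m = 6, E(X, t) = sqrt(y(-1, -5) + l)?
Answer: -4 + 48*I ≈ -4.0 + 48.0*I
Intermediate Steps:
E(X, t) = 2*I (E(X, t) = sqrt(-5 + 1) = sqrt(-4) = 2*I)
H(o, C) = (-4 + o)**2 (H(o, C) = (o - 4)**2 = (-4 + o)**2)
(E(5, -1)*(-6) + 1)*(-29 + H(-1, 11)) = ((2*I)*(-6) + 1)*(-29 + (-4 - 1)**2) = (-12*I + 1)*(-29 + (-5)**2) = (1 - 12*I)*(-29 + 25) = (1 - 12*I)*(-4) = -4 + 48*I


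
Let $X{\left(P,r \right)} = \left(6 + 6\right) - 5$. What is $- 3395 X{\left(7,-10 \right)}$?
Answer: $-23765$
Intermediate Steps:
$X{\left(P,r \right)} = 7$ ($X{\left(P,r \right)} = 12 - 5 = 7$)
$- 3395 X{\left(7,-10 \right)} = \left(-3395\right) 7 = -23765$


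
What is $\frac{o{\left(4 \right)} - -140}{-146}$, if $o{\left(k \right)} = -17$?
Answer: $- \frac{123}{146} \approx -0.84247$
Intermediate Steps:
$\frac{o{\left(4 \right)} - -140}{-146} = \frac{-17 - -140}{-146} = - \frac{-17 + 140}{146} = \left(- \frac{1}{146}\right) 123 = - \frac{123}{146}$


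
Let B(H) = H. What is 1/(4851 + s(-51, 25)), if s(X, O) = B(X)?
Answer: 1/4800 ≈ 0.00020833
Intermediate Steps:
s(X, O) = X
1/(4851 + s(-51, 25)) = 1/(4851 - 51) = 1/4800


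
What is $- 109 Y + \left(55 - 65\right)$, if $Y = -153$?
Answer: $16667$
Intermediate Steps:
$- 109 Y + \left(55 - 65\right) = \left(-109\right) \left(-153\right) + \left(55 - 65\right) = 16677 - 10 = 16667$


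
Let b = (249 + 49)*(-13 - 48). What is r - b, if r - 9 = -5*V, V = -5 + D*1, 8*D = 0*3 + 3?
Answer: 145681/8 ≈ 18210.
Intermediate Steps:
D = 3/8 (D = (0*3 + 3)/8 = (0 + 3)/8 = (⅛)*3 = 3/8 ≈ 0.37500)
V = -37/8 (V = -5 + (3/8)*1 = -5 + 3/8 = -37/8 ≈ -4.6250)
b = -18178 (b = 298*(-61) = -18178)
r = 257/8 (r = 9 - 5*(-37/8) = 9 + 185/8 = 257/8 ≈ 32.125)
r - b = 257/8 - 1*(-18178) = 257/8 + 18178 = 145681/8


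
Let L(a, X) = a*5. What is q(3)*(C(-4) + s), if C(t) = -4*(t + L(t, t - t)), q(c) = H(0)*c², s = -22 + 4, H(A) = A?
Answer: 0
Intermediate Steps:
s = -18
q(c) = 0 (q(c) = 0*c² = 0)
L(a, X) = 5*a
C(t) = -24*t (C(t) = -4*(t + 5*t) = -24*t)
q(3)*(C(-4) + s) = 0*(-24*(-4) - 18) = 0*(96 - 18) = 0*78 = 0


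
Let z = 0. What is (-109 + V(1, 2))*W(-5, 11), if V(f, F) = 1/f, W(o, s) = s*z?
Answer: 0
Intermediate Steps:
W(o, s) = 0 (W(o, s) = s*0 = 0)
(-109 + V(1, 2))*W(-5, 11) = (-109 + 1/1)*0 = (-109 + 1)*0 = -108*0 = 0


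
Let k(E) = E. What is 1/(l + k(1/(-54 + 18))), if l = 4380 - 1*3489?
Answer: 36/32075 ≈ 0.0011224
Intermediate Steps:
l = 891 (l = 4380 - 3489 = 891)
1/(l + k(1/(-54 + 18))) = 1/(891 + 1/(-54 + 18)) = 1/(891 + 1/(-36)) = 1/(891 - 1/36) = 1/(32075/36) = 36/32075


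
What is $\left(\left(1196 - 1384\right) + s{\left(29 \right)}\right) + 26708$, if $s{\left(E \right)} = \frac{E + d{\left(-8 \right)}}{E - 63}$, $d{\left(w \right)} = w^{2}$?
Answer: $\frac{901587}{34} \approx 26517.0$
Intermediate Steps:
$s{\left(E \right)} = \frac{64 + E}{-63 + E}$ ($s{\left(E \right)} = \frac{E + \left(-8\right)^{2}}{E - 63} = \frac{E + 64}{-63 + E} = \frac{64 + E}{-63 + E}$)
$\left(\left(1196 - 1384\right) + s{\left(29 \right)}\right) + 26708 = \left(\left(1196 - 1384\right) + \frac{64 + 29}{-63 + 29}\right) + 26708 = \left(-188 + \frac{1}{-34} \cdot 93\right) + 26708 = \left(-188 - \frac{93}{34}\right) + 26708 = - \frac{6485}{34} + 26708 = \frac{901587}{34}$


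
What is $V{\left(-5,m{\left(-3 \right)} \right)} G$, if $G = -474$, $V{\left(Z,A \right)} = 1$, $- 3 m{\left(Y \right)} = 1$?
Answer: $-474$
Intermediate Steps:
$m{\left(Y \right)} = - \frac{1}{3}$ ($m{\left(Y \right)} = \left(- \frac{1}{3}\right) 1 = - \frac{1}{3}$)
$V{\left(-5,m{\left(-3 \right)} \right)} G = 1 \left(-474\right) = -474$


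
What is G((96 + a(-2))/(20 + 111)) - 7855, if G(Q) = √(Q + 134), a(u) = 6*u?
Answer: -7855 + √2310578/131 ≈ -7843.4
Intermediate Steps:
G(Q) = √(134 + Q)
G((96 + a(-2))/(20 + 111)) - 7855 = √(134 + (96 + 6*(-2))/(20 + 111)) - 7855 = √(134 + (96 - 12)/131) - 7855 = √(134 + 84*(1/131)) - 7855 = √(134 + 84/131) - 7855 = √(17638/131) - 7855 = √2310578/131 - 7855 = -7855 + √2310578/131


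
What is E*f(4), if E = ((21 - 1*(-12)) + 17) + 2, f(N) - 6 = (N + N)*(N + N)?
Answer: 3640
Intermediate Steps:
f(N) = 6 + 4*N² (f(N) = 6 + (N + N)*(N + N) = 6 + (2*N)*(2*N) = 6 + 4*N²)
E = 52 (E = ((21 + 12) + 17) + 2 = (33 + 17) + 2 = 50 + 2 = 52)
E*f(4) = 52*(6 + 4*4²) = 52*(6 + 4*16) = 52*(6 + 64) = 52*70 = 3640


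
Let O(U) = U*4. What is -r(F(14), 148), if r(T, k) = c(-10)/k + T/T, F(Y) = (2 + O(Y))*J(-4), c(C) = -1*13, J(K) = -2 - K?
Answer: -135/148 ≈ -0.91216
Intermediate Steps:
c(C) = -13
O(U) = 4*U
F(Y) = 4 + 8*Y (F(Y) = (2 + 4*Y)*(-2 - 1*(-4)) = (2 + 4*Y)*(-2 + 4) = (2 + 4*Y)*2 = 4 + 8*Y)
r(T, k) = 1 - 13/k (r(T, k) = -13/k + T/T = -13/k + 1 = 1 - 13/k)
-r(F(14), 148) = -(-13 + 148)/148 = -135/148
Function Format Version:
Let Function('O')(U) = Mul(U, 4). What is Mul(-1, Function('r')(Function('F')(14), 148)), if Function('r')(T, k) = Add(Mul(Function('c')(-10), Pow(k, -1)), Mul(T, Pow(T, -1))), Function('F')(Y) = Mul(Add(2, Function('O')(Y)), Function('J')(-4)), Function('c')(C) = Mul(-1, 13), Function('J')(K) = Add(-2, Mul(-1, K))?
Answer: Rational(-135, 148) ≈ -0.91216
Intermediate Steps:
Function('c')(C) = -13
Function('O')(U) = Mul(4, U)
Function('F')(Y) = Add(4, Mul(8, Y)) (Function('F')(Y) = Mul(Add(2, Mul(4, Y)), Add(-2, Mul(-1, -4))) = Mul(Add(2, Mul(4, Y)), Add(-2, 4)) = Mul(Add(2, Mul(4, Y)), 2) = Add(4, Mul(8, Y)))
Function('r')(T, k) = Add(1, Mul(-13, Pow(k, -1))) (Function('r')(T, k) = Add(Mul(-13, Pow(k, -1)), Mul(T, Pow(T, -1))) = Add(Mul(-13, Pow(k, -1)), 1) = Add(1, Mul(-13, Pow(k, -1))))
Mul(-1, Function('r')(Function('F')(14), 148)) = Mul(-1, Mul(Pow(148, -1), Add(-13, 148))) = Mul(-1, Mul(Rational(1, 148), 135)) = Mul(-1, Rational(135, 148)) = Rational(-135, 148)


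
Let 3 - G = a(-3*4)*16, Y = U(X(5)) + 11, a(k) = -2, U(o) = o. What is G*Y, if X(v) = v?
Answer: 560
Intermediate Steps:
Y = 16 (Y = 5 + 11 = 16)
G = 35 (G = 3 - (-2)*16 = 3 - 1*(-32) = 3 + 32 = 35)
G*Y = 35*16 = 560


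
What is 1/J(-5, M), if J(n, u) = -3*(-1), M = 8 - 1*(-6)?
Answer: 1/3 ≈ 0.33333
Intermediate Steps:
M = 14 (M = 8 + 6 = 14)
J(n, u) = 3
1/J(-5, M) = 1/3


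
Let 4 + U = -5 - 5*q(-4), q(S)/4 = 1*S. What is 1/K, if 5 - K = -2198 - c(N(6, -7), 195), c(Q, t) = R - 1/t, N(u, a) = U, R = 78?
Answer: 195/444794 ≈ 0.00043841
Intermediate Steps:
q(S) = 4*S (q(S) = 4*(1*S) = 4*S)
U = 71 (U = -4 + (-5 - 20*(-4)) = -4 + (-5 - 5*(-16)) = -4 + (-5 + 80) = -4 + 75 = 71)
N(u, a) = 71
c(Q, t) = 78 - 1/t
K = 444794/195 (K = 5 - (-2198 - (78 - 1/195)) = 5 - (-2198 - 1*15209/195) = 5 - (-2198 - 15209/195) = 5 - 1*(-443819/195) = 5 + 443819/195 = 444794/195 ≈ 2281.0)
1/K = 1/(444794/195) = 195/444794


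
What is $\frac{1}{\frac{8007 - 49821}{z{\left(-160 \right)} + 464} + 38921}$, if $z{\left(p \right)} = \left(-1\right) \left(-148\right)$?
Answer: $\frac{34}{1320991} \approx 2.5738 \cdot 10^{-5}$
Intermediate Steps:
$z{\left(p \right)} = 148$
$\frac{1}{\frac{8007 - 49821}{z{\left(-160 \right)} + 464} + 38921} = \frac{1}{\frac{8007 - 49821}{148 + 464} + 38921} = \frac{1}{- \frac{41814}{612} + 38921} = \frac{1}{\left(-41814\right) \frac{1}{612} + 38921} = \frac{1}{- \frac{2323}{34} + 38921} = \frac{1}{\frac{1320991}{34}} = \frac{34}{1320991}$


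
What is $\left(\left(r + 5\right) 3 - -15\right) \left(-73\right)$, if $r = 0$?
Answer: $-2190$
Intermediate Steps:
$\left(\left(r + 5\right) 3 - -15\right) \left(-73\right) = \left(\left(0 + 5\right) 3 - -15\right) \left(-73\right) = \left(5 \cdot 3 + 15\right) \left(-73\right) = \left(15 + 15\right) \left(-73\right) = 30 \left(-73\right) = -2190$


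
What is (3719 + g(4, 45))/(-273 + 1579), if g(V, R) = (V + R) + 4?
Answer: 1886/653 ≈ 2.8882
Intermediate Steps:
g(V, R) = 4 + R + V (g(V, R) = (R + V) + 4 = 4 + R + V)
(3719 + g(4, 45))/(-273 + 1579) = (3719 + (4 + 45 + 4))/(-273 + 1579) = (3719 + 53)/1306 = 3772*(1/1306) = 1886/653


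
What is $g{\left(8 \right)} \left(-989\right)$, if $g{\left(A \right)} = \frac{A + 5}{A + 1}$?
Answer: $- \frac{12857}{9} \approx -1428.6$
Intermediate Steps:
$g{\left(A \right)} = \frac{5 + A}{1 + A}$
$g{\left(8 \right)} \left(-989\right) = \frac{5 + 8}{1 + 8} \left(-989\right) = \frac{1}{9} \cdot 13 \left(-989\right) = \frac{13}{9} \left(-989\right) = - \frac{12857}{9}$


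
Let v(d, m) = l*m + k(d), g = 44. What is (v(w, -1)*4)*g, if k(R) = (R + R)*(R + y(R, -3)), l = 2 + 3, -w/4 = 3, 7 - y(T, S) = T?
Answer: -30448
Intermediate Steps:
y(T, S) = 7 - T
w = -12 (w = -4*3 = -12)
l = 5
k(R) = 14*R (k(R) = (R + R)*(R + (7 - R)) = (2*R)*7 = 14*R)
v(d, m) = 5*m + 14*d
(v(w, -1)*4)*g = ((5*(-1) + 14*(-12))*4)*44 = ((-5 - 168)*4)*44 = -173*4*44 = -692*44 = -30448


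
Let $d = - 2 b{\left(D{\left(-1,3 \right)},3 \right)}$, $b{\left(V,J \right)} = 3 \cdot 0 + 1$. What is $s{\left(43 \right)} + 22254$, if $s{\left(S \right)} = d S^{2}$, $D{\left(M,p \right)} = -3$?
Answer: $18556$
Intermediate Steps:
$b{\left(V,J \right)} = 1$ ($b{\left(V,J \right)} = 0 + 1 = 1$)
$d = -2$ ($d = \left(-2\right) 1 = -2$)
$s{\left(S \right)} = - 2 S^{2}$
$s{\left(43 \right)} + 22254 = - 2 \cdot 43^{2} + 22254 = \left(-2\right) 1849 + 22254 = -3698 + 22254 = 18556$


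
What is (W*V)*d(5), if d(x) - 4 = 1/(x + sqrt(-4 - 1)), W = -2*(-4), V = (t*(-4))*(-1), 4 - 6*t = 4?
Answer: 0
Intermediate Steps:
t = 0 (t = 2/3 - 1/6*4 = 2/3 - 2/3 = 0)
V = 0 (V = (0*(-4))*(-1) = 0*(-1) = 0)
W = 8
d(x) = 4 + 1/(x + I*sqrt(5)) (d(x) = 4 + 1/(x + sqrt(-4 - 1)) = 4 + 1/(x + sqrt(-5)) = 4 + 1/(x + I*sqrt(5)))
(W*V)*d(5) = (8*0)*((1 + 4*5 + 4*I*sqrt(5))/(5 + I*sqrt(5))) = 0*((1 + 20 + 4*I*sqrt(5))/(5 + I*sqrt(5))) = 0*((21 + 4*I*sqrt(5))/(5 + I*sqrt(5))) = 0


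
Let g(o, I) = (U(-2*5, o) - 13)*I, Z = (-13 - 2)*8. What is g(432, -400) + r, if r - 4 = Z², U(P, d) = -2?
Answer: 20404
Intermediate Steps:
Z = -120 (Z = -15*8 = -120)
g(o, I) = -15*I (g(o, I) = (-2 - 13)*I = -15*I)
r = 14404 (r = 4 + (-120)² = 4 + 14400 = 14404)
g(432, -400) + r = -15*(-400) + 14404 = 6000 + 14404 = 20404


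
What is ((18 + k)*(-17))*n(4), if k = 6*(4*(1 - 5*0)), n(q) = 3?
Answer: -2142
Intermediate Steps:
k = 24 (k = 6*(4*(1 + 0)) = 6*(4*1) = 6*4 = 24)
((18 + k)*(-17))*n(4) = ((18 + 24)*(-17))*3 = (42*(-17))*3 = -714*3 = -2142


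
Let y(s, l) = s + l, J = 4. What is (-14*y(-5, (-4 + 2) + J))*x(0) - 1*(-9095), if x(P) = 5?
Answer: 9305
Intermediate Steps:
y(s, l) = l + s
(-14*y(-5, (-4 + 2) + J))*x(0) - 1*(-9095) = -14*(((-4 + 2) + 4) - 5)*5 - 1*(-9095) = -14*((-2 + 4) - 5)*5 + 9095 = -14*(2 - 5)*5 + 9095 = -14*(-3)*5 + 9095 = 42*5 + 9095 = 210 + 9095 = 9305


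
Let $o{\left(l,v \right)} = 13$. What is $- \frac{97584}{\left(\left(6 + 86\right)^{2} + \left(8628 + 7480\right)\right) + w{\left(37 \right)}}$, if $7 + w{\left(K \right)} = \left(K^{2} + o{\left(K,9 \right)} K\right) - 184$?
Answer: $- \frac{97584}{26231} \approx -3.7202$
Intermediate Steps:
$w{\left(K \right)} = -191 + K^{2} + 13 K$ ($w{\left(K \right)} = -7 - \left(184 - K^{2} - 13 K\right) = -7 + \left(-184 + K^{2} + 13 K\right) = -191 + K^{2} + 13 K$)
$- \frac{97584}{\left(\left(6 + 86\right)^{2} + \left(8628 + 7480\right)\right) + w{\left(37 \right)}} = - \frac{97584}{\left(\left(6 + 86\right)^{2} + \left(8628 + 7480\right)\right) + \left(-191 + 37^{2} + 13 \cdot 37\right)} = - \frac{97584}{\left(92^{2} + 16108\right) + \left(-191 + 1369 + 481\right)} = - \frac{97584}{\left(8464 + 16108\right) + 1659} = - \frac{97584}{24572 + 1659} = - \frac{97584}{26231}$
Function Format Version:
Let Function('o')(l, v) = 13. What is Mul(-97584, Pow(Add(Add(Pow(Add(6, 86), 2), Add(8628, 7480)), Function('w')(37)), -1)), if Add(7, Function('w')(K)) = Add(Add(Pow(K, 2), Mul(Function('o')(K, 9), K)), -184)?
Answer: Rational(-97584, 26231) ≈ -3.7202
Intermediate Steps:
Function('w')(K) = Add(-191, Pow(K, 2), Mul(13, K)) (Function('w')(K) = Add(-7, Add(Add(Pow(K, 2), Mul(13, K)), -184)) = Add(-7, Add(-184, Pow(K, 2), Mul(13, K))) = Add(-191, Pow(K, 2), Mul(13, K)))
Mul(-97584, Pow(Add(Add(Pow(Add(6, 86), 2), Add(8628, 7480)), Function('w')(37)), -1)) = Mul(-97584, Pow(Add(Add(Pow(Add(6, 86), 2), Add(8628, 7480)), Add(-191, Pow(37, 2), Mul(13, 37))), -1)) = Mul(-97584, Pow(Add(Add(Pow(92, 2), 16108), Add(-191, 1369, 481)), -1)) = Mul(-97584, Pow(Add(Add(8464, 16108), 1659), -1)) = Mul(-97584, Pow(Add(24572, 1659), -1)) = Mul(-97584, Pow(26231, -1)) = Mul(-97584, Rational(1, 26231)) = Rational(-97584, 26231)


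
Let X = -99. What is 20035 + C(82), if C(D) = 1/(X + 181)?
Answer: 1642871/82 ≈ 20035.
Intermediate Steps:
C(D) = 1/82 (C(D) = 1/(-99 + 181) = 1/82)
20035 + C(82) = 20035 + 1/82 = 1642871/82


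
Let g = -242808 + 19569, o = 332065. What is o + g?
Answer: 108826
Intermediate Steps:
g = -223239
o + g = 332065 - 223239 = 108826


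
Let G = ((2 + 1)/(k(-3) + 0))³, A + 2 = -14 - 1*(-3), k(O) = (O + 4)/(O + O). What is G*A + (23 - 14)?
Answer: 75825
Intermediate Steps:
k(O) = (4 + O)/(2*O) (k(O) = (4 + O)/((2*O)) = (4 + O)*(1/(2*O)) = (4 + O)/(2*O))
A = -13 (A = -2 + (-14 - 1*(-3)) = -2 + (-14 + 3) = -2 - 11 = -13)
G = -5832 (G = ((2 + 1)/((½)*(4 - 3)/(-3) + 0))³ = (3/((½)*(-⅓)*1 + 0))³ = (3/(-⅙ + 0))³ = (3/(-⅙))³ = (3*(-6))³ = (-18)³ = -5832)
G*A + (23 - 14) = -5832*(-13) + (23 - 14) = 75816 + 9 = 75825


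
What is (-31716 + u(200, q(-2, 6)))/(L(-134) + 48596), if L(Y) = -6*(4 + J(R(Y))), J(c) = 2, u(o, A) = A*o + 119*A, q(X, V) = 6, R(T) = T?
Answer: -14901/24280 ≈ -0.61372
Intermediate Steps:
u(o, A) = 119*A + A*o
L(Y) = -36 (L(Y) = -6*(4 + 2) = -6*6 = -36)
(-31716 + u(200, q(-2, 6)))/(L(-134) + 48596) = (-31716 + 6*(119 + 200))/(-36 + 48596) = (-31716 + 6*319)/48560 = (-31716 + 1914)*(1/48560) = -29802*1/48560 = -14901/24280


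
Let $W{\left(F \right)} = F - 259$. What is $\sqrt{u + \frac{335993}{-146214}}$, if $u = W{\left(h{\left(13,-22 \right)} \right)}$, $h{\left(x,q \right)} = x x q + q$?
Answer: $\frac{i \sqrt{9504653725634}}{48738} \approx 63.256 i$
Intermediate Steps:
$h{\left(x,q \right)} = q + q x^{2}$ ($h{\left(x,q \right)} = x^{2} q + q = q x^{2} + q = q + q x^{2}$)
$W{\left(F \right)} = -259 + F$
$u = -3999$ ($u = -259 - 22 \left(1 + 13^{2}\right) = -259 - 22 \left(1 + 169\right) = -259 - 3740 = -3999$)
$\sqrt{u + \frac{335993}{-146214}} = \sqrt{-3999 + \frac{335993}{-146214}} = \sqrt{-3999 + 335993 \left(- \frac{1}{146214}\right)} = \sqrt{-3999 - \frac{335993}{146214}} = \sqrt{- \frac{585045779}{146214}} = \frac{i \sqrt{9504653725634}}{48738}$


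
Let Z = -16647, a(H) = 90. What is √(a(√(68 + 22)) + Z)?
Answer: I*√16557 ≈ 128.67*I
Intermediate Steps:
√(a(√(68 + 22)) + Z) = √(90 - 16647) = √(-16557) = I*√16557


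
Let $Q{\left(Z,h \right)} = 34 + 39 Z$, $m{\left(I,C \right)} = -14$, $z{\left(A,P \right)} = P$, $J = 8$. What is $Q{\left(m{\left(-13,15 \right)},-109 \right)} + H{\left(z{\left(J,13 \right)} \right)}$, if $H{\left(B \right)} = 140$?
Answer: $-372$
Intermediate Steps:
$Q{\left(m{\left(-13,15 \right)},-109 \right)} + H{\left(z{\left(J,13 \right)} \right)} = \left(34 + 39 \left(-14\right)\right) + 140 = \left(34 - 546\right) + 140 = -512 + 140 = -372$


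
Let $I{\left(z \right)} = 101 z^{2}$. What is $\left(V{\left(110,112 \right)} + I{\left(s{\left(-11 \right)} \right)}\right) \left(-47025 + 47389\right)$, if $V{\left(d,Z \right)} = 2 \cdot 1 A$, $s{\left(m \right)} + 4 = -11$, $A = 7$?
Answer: $8276996$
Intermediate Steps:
$s{\left(m \right)} = -15$ ($s{\left(m \right)} = -4 - 11 = -15$)
$V{\left(d,Z \right)} = 14$ ($V{\left(d,Z \right)} = 2 \cdot 1 \cdot 7 = 2 \cdot 7 = 14$)
$\left(V{\left(110,112 \right)} + I{\left(s{\left(-11 \right)} \right)}\right) \left(-47025 + 47389\right) = \left(14 + 101 \left(-15\right)^{2}\right) \left(-47025 + 47389\right) = \left(14 + 101 \cdot 225\right) 364 = \left(14 + 22725\right) 364 = 22739 \cdot 364 = 8276996$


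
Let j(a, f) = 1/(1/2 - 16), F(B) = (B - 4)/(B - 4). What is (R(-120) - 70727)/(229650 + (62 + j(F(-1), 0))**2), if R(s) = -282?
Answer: -68239649/224380050 ≈ -0.30413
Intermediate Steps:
F(B) = 1 (F(B) = (-4 + B)/(-4 + B) = 1)
j(a, f) = -2/31 (j(a, f) = 1/(1/2 - 16) = 1/(-31/2) = -2/31)
(R(-120) - 70727)/(229650 + (62 + j(F(-1), 0))**2) = (-282 - 70727)/(229650 + (62 - 2/31)**2) = -71009/(229650 + (1920/31)**2) = -71009/(229650 + 3686400/961) = -71009/224380050/961 = -71009*961/224380050 = -68239649/224380050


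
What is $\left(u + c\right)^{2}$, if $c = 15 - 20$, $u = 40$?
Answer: $1225$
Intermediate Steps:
$c = -5$
$\left(u + c\right)^{2} = \left(40 - 5\right)^{2} = 35^{2} = 1225$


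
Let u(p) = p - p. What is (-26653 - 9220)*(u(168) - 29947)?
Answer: 1074288731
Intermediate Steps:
u(p) = 0
(-26653 - 9220)*(u(168) - 29947) = (-26653 - 9220)*(0 - 29947) = -35873*(-29947) = 1074288731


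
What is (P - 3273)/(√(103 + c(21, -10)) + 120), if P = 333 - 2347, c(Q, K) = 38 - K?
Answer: -634440/14249 + 5287*√151/14249 ≈ -39.966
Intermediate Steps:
P = -2014
(P - 3273)/(√(103 + c(21, -10)) + 120) = (-2014 - 3273)/(√(103 + (38 - 1*(-10))) + 120) = -5287/(√(103 + (38 + 10)) + 120) = -5287/(√(103 + 48) + 120) = -5287/(√151 + 120) = -5287/(120 + √151)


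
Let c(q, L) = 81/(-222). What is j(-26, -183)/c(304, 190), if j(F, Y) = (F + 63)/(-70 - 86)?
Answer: 1369/2106 ≈ 0.65005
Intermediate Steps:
j(F, Y) = -21/52 - F/156 (j(F, Y) = (63 + F)/(-156) = (63 + F)*(-1/156) = -21/52 - F/156)
c(q, L) = -27/74 (c(q, L) = 81*(-1/222) = -27/74)
j(-26, -183)/c(304, 190) = (-21/52 - 1/156*(-26))/(-27/74) = (-21/52 + 1/6)*(-74/27) = -37/156*(-74/27) = 1369/2106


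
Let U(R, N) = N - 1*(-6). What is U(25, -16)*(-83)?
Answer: 830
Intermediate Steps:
U(R, N) = 6 + N (U(R, N) = N + 6 = 6 + N)
U(25, -16)*(-83) = (6 - 16)*(-83) = -10*(-83) = 830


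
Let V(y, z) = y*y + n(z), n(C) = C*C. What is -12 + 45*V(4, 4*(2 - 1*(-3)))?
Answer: 18708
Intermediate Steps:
n(C) = C**2
V(y, z) = y**2 + z**2 (V(y, z) = y*y + z**2 = y**2 + z**2)
-12 + 45*V(4, 4*(2 - 1*(-3))) = -12 + 45*(4**2 + (4*(2 - 1*(-3)))**2) = -12 + 45*(16 + (4*(2 + 3))**2) = -12 + 45*(16 + (4*5)**2) = -12 + 45*(16 + 20**2) = -12 + 45*(16 + 400) = -12 + 45*416 = -12 + 18720 = 18708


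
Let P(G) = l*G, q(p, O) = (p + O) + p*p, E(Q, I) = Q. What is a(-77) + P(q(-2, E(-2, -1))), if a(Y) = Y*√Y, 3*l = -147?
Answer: -77*I*√77 ≈ -675.67*I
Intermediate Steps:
l = -49 (l = (⅓)*(-147) = -49)
a(Y) = Y^(3/2)
q(p, O) = O + p + p² (q(p, O) = (O + p) + p² = O + p + p²)
P(G) = -49*G
a(-77) + P(q(-2, E(-2, -1))) = (-77)^(3/2) - 49*(-2 - 2 + (-2)²) = -77*I*√77 - 49*(-2 - 2 + 4) = -77*I*√77 - 49*0 = -77*I*√77 + 0 = -77*I*√77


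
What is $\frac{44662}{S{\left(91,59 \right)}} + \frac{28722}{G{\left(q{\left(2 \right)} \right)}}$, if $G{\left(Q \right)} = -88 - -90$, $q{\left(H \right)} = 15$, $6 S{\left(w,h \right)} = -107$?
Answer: $\frac{1268655}{107} \approx 11857.0$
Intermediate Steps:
$S{\left(w,h \right)} = - \frac{107}{6}$ ($S{\left(w,h \right)} = \frac{1}{6} \left(-107\right) = - \frac{107}{6}$)
$G{\left(Q \right)} = 2$ ($G{\left(Q \right)} = -88 + 90 = 2$)
$\frac{44662}{S{\left(91,59 \right)}} + \frac{28722}{G{\left(q{\left(2 \right)} \right)}} = \frac{44662}{- \frac{107}{6}} + \frac{28722}{2} = 44662 \left(- \frac{6}{107}\right) + 28722 \cdot \frac{1}{2} = - \frac{267972}{107} + 14361 = \frac{1268655}{107}$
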